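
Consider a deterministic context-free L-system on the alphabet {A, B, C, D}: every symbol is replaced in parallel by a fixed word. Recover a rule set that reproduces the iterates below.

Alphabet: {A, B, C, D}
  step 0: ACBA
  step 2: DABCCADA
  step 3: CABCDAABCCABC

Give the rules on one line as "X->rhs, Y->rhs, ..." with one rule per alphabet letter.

A->BC, B->D, C->A, D->CA

  step 2 ⇒ step 3: DABCCADA ⇒ CA·BC·D·A·A·BC·CA·BC
    A ↦ BC
    B ↦ D
    C ↦ A
    D ↦ CA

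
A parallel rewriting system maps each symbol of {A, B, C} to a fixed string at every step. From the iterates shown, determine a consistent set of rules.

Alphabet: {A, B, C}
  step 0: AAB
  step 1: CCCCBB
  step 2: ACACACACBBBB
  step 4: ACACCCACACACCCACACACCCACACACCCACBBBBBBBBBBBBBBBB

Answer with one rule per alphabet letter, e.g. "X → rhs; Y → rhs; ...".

  step 1 ⇒ step 2: CCCCBB ⇒ AC·AC·AC·AC·BB·BB
    B ↦ BB
    C ↦ AC
  step 0 ⇒ step 1: AAB ⇒ CC·CC·BB
    A ↦ CC

A->CC, B->BB, C->AC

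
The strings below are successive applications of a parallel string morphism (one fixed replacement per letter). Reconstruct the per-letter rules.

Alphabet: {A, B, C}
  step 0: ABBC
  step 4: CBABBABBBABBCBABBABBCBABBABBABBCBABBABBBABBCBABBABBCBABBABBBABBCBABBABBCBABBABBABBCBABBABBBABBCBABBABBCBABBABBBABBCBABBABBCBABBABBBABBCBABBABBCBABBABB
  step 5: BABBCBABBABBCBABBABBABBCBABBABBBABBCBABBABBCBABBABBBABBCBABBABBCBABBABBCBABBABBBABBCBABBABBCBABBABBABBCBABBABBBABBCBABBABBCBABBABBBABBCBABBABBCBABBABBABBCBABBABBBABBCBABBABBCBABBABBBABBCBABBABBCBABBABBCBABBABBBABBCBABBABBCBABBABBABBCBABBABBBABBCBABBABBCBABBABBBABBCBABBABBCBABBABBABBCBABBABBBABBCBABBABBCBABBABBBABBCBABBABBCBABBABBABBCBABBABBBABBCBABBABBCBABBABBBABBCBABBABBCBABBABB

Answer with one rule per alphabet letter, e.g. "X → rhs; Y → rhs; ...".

A->CB, B->ABB, C->B

  step 4 ⇒ step 5: CBABBABBBABBCBABBABBCBABBABBABBCBABBABBBABBCBABBABBCBABBABBBABBCBABBABBCBABBABBABBCBABBABBBABBCBABBABBCBABBABBBABBCBABBABBCBABBABBBABBCBABBABBCBABBABB ⇒ B·ABB·CB·ABB·ABB·CB·ABB·ABB·ABB·CB·ABB·ABB·B·ABB·CB·ABB·ABB·CB·ABB·ABB·B·ABB·CB·ABB·ABB·CB·ABB·ABB·CB·ABB·ABB·B·ABB·CB·ABB·ABB·CB·ABB·ABB·ABB·CB·ABB·ABB·B·ABB·CB·ABB·ABB·CB·ABB·ABB·B·ABB·CB·ABB·ABB·CB·ABB·ABB·ABB·CB·ABB·ABB·B·ABB·CB·ABB·ABB·CB·ABB·ABB·B·ABB·CB·ABB·ABB·CB·ABB·ABB·CB·ABB·ABB·B·ABB·CB·ABB·ABB·CB·ABB·ABB·ABB·CB·ABB·ABB·B·ABB·CB·ABB·ABB·CB·ABB·ABB·B·ABB·CB·ABB·ABB·CB·ABB·ABB·ABB·CB·ABB·ABB·B·ABB·CB·ABB·ABB·CB·ABB·ABB·B·ABB·CB·ABB·ABB·CB·ABB·ABB·ABB·CB·ABB·ABB·B·ABB·CB·ABB·ABB·CB·ABB·ABB·B·ABB·CB·ABB·ABB·CB·ABB·ABB
    A ↦ CB
    B ↦ ABB
    C ↦ B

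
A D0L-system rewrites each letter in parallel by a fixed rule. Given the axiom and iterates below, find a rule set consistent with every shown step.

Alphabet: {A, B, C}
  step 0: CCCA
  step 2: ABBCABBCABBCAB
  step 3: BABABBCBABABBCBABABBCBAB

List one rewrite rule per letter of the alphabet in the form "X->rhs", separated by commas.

A->B, B->AB, C->BC

  step 2 ⇒ step 3: ABBCABBCABBCAB ⇒ B·AB·AB·BC·B·AB·AB·BC·B·AB·AB·BC·B·AB
    A ↦ B
    B ↦ AB
    C ↦ BC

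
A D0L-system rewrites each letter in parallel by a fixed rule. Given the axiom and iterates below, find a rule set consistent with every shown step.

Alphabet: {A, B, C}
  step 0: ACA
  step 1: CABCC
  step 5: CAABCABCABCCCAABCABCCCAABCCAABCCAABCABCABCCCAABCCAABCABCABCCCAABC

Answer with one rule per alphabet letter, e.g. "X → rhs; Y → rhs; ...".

A->C, B->A, C->ABC

  step 0 ⇒ step 1: ACA ⇒ C·ABC·C
    A ↦ C
    C ↦ ABC
    B ↦ A  (constrained at step 1)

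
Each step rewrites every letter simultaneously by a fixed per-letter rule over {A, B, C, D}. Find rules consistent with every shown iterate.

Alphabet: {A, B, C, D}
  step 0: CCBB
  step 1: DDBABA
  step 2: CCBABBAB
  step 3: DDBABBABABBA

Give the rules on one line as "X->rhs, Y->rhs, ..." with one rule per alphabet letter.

  step 2 ⇒ step 3: CCBABBAB ⇒ D·D·BA·B·BA·BA·B·BA
    A ↦ B
    B ↦ BA
    C ↦ D
  step 1 ⇒ step 2: DDBABA ⇒ C·C·BA·B·BA·B
    D ↦ C

A->B, B->BA, C->D, D->C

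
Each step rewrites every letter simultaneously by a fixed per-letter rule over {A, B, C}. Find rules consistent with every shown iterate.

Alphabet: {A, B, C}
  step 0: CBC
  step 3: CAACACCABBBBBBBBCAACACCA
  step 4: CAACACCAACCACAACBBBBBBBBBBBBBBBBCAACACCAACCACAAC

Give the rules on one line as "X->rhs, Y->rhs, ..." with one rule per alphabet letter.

A->AC, B->BB, C->CA

  step 3 ⇒ step 4: CAACACCABBBBBBBBCAACACCA ⇒ CA·AC·AC·CA·AC·CA·CA·AC·BB·BB·BB·BB·BB·BB·BB·BB·CA·AC·AC·CA·AC·CA·CA·AC
    A ↦ AC
    B ↦ BB
    C ↦ CA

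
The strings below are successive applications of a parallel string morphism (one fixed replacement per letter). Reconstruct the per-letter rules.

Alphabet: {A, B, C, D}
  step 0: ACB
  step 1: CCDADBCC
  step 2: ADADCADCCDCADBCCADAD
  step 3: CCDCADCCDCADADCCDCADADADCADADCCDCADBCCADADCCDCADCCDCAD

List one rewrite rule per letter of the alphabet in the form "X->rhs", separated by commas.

A->CCD, B->BCC, C->AD, D->CAD

  step 2 ⇒ step 3: ADADCADCCDCADBCCADAD ⇒ CCD·CAD·CCD·CAD·AD·CCD·CAD·AD·AD·CAD·AD·CCD·CAD·BCC·AD·AD·CCD·CAD·CCD·CAD
    A ↦ CCD
    B ↦ BCC
    C ↦ AD
    D ↦ CAD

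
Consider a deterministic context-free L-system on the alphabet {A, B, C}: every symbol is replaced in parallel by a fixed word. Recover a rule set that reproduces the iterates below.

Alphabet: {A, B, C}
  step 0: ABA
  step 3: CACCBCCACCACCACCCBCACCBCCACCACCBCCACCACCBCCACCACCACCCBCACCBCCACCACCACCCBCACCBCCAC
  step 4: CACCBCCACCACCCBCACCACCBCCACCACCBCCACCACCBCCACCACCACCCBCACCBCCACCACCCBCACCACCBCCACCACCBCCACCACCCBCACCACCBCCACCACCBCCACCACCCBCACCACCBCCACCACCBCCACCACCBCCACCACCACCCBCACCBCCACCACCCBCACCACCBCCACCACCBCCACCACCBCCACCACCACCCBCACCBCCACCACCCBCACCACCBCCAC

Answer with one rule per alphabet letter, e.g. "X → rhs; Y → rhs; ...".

A->CBC, B->CCB, C->CAC

  step 3 ⇒ step 4: CACCBCCACCACCACCCBCACCBCCACCACCBCCACCACCBCCACCACCACCCBCACCBCCACCACCACCCBCACCBCCAC ⇒ CAC·CBC·CAC·CAC·CCB·CAC·CAC·CBC·CAC·CAC·CBC·CAC·CAC·CBC·CAC·CAC·CAC·CCB·CAC·CBC·CAC·CAC·CCB·CAC·CAC·CBC·CAC·CAC·CBC·CAC·CAC·CCB·CAC·CAC·CBC·CAC·CAC·CBC·CAC·CAC·CCB·CAC·CAC·CBC·CAC·CAC·CBC·CAC·CAC·CBC·CAC·CAC·CAC·CCB·CAC·CBC·CAC·CAC·CCB·CAC·CAC·CBC·CAC·CAC·CBC·CAC·CAC·CBC·CAC·CAC·CAC·CCB·CAC·CBC·CAC·CAC·CCB·CAC·CAC·CBC·CAC
    A ↦ CBC
    B ↦ CCB
    C ↦ CAC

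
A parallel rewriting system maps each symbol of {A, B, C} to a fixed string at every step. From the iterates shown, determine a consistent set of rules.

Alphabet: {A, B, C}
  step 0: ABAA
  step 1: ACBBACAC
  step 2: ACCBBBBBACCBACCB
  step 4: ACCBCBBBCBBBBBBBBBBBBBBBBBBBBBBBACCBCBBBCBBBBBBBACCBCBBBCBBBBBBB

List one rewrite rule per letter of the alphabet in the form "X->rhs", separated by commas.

  step 1 ⇒ step 2: ACBBACAC ⇒ AC·CB·BB·BB·AC·CB·AC·CB
    A ↦ AC
    B ↦ BB
    C ↦ CB

A->AC, B->BB, C->CB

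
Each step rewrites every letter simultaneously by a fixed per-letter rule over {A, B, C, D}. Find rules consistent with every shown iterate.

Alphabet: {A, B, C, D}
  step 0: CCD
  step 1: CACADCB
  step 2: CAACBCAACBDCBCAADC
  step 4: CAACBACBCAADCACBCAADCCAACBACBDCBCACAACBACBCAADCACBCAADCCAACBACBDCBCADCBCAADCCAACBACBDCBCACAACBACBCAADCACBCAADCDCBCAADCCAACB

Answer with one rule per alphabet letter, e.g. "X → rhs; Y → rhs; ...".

  step 1 ⇒ step 2: CACADCB ⇒ CA·ACB·CA·ACB·DCB·CA·ADC
    A ↦ ACB
    B ↦ ADC
    C ↦ CA
    D ↦ DCB

A->ACB, B->ADC, C->CA, D->DCB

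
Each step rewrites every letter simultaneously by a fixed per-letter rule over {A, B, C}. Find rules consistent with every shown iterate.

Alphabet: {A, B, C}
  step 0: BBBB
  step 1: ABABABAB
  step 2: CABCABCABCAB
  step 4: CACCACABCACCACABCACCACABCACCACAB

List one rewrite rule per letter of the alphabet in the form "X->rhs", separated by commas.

  step 1 ⇒ step 2: ABABABAB ⇒ C·AB·C·AB·C·AB·C·AB
    A ↦ C
    B ↦ AB
    C ↦ CA  (constrained at step 2)

A->C, B->AB, C->CA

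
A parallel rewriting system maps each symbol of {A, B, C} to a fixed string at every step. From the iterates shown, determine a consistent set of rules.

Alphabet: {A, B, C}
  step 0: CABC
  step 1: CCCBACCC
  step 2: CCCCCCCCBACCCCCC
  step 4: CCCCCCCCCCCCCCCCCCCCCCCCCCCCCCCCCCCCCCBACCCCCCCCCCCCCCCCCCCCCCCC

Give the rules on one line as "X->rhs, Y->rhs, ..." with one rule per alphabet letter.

  step 1 ⇒ step 2: CCCBACCC ⇒ CC·CC·CC·C·CBA·CC·CC·CC
    A ↦ CBA
    B ↦ C
    C ↦ CC

A->CBA, B->C, C->CC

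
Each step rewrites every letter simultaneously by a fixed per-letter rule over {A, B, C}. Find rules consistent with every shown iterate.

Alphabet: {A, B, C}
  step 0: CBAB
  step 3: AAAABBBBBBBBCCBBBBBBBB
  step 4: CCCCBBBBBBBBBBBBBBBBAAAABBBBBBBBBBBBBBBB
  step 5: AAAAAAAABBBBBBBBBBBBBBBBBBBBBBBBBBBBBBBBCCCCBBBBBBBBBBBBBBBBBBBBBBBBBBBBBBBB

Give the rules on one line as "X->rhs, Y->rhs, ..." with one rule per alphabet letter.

  step 4 ⇒ step 5: CCCCBBBBBBBBBBBBBBBBAAAABBBBBBBBBBBBBBBB ⇒ AA·AA·AA·AA·BB·BB·BB·BB·BB·BB·BB·BB·BB·BB·BB·BB·BB·BB·BB·BB·C·C·C·C·BB·BB·BB·BB·BB·BB·BB·BB·BB·BB·BB·BB·BB·BB·BB·BB
    A ↦ C
    B ↦ BB
    C ↦ AA

A->C, B->BB, C->AA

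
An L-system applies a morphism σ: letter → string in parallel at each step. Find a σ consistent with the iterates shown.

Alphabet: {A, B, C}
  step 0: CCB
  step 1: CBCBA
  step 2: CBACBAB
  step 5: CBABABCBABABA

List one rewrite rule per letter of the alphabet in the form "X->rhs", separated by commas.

A->B, B->A, C->CB

  step 1 ⇒ step 2: CBCBA ⇒ CB·A·CB·A·B
    A ↦ B
    B ↦ A
    C ↦ CB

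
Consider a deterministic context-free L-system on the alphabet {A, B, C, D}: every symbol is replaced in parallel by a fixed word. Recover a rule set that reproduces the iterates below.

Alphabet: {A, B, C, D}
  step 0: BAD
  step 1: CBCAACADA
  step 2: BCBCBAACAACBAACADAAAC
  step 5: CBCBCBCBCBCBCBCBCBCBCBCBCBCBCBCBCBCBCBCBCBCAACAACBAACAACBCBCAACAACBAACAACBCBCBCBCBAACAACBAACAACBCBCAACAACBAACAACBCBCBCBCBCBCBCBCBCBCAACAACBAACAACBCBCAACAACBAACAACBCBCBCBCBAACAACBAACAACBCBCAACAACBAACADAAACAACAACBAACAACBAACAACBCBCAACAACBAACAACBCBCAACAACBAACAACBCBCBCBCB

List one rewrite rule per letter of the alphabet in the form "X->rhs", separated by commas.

  step 1 ⇒ step 2: CBCAACADA ⇒ B·CBC·B·AAC·AAC·B·AAC·ADA·AAC
    A ↦ AAC
    B ↦ CBC
    C ↦ B
    D ↦ ADA

A->AAC, B->CBC, C->B, D->ADA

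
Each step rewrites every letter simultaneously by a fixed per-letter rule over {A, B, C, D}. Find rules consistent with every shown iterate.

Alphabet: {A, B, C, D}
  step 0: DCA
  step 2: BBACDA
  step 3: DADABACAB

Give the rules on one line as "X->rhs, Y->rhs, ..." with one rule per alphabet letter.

A->B, B->DA, C->AC, D->A

  step 2 ⇒ step 3: BBACDA ⇒ DA·DA·B·AC·A·B
    A ↦ B
    B ↦ DA
    C ↦ AC
    D ↦ A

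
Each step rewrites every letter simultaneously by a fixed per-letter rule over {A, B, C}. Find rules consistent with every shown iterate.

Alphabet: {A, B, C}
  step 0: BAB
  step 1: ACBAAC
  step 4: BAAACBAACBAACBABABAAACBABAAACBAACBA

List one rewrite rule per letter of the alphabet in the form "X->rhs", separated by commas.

  step 0 ⇒ step 1: BAB ⇒ AC·BA·AC
    A ↦ BA
    B ↦ AC
    C ↦ A  (constrained at step 1)

A->BA, B->AC, C->A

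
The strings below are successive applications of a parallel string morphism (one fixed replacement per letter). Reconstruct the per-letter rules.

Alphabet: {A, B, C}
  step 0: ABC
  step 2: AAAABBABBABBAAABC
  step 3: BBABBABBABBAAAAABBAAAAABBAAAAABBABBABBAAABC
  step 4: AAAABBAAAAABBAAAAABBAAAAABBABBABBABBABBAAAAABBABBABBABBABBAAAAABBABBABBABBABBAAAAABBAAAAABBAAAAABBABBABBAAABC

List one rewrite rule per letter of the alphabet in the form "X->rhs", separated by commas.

  step 3 ⇒ step 4: BBABBABBABBAAAAABBAAAAABBAAAAABBABBABBAAABC ⇒ AA·AA·BBA·AA·AA·BBA·AA·AA·BBA·AA·AA·BBA·BBA·BBA·BBA·BBA·AA·AA·BBA·BBA·BBA·BBA·BBA·AA·AA·BBA·BBA·BBA·BBA·BBA·AA·AA·BBA·AA·AA·BBA·AA·AA·BBA·BBA·BBA·AA·BC
    A ↦ BBA
    B ↦ AA
    C ↦ BC

A->BBA, B->AA, C->BC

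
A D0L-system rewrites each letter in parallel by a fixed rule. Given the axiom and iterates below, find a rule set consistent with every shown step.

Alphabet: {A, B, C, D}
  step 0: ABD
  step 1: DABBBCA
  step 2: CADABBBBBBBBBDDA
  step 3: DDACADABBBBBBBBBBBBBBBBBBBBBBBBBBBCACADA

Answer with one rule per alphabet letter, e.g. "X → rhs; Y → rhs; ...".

A->DA, B->BBB, C->D, D->CA

  step 2 ⇒ step 3: CADABBBBBBBBBDDA ⇒ D·DA·CA·DA·BBB·BBB·BBB·BBB·BBB·BBB·BBB·BBB·BBB·CA·CA·DA
    A ↦ DA
    B ↦ BBB
    C ↦ D
    D ↦ CA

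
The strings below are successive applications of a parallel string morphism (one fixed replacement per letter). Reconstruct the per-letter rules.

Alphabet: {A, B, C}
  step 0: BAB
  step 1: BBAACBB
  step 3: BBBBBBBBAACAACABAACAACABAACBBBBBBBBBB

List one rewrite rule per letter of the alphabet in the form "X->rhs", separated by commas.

  step 0 ⇒ step 1: BAB ⇒ BB·AAC·BB
    A ↦ AAC
    B ↦ BB
    C ↦ AB  (constrained at step 1)

A->AAC, B->BB, C->AB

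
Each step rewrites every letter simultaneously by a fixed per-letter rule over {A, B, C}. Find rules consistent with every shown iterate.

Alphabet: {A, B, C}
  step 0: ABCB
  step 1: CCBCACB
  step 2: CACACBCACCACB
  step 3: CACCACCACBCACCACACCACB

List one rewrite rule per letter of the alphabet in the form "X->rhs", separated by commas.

A->C, B->CB, C->CA

  step 2 ⇒ step 3: CACACBCACCACB ⇒ CA·C·CA·C·CA·CB·CA·C·CA·CA·C·CA·CB
    A ↦ C
    B ↦ CB
    C ↦ CA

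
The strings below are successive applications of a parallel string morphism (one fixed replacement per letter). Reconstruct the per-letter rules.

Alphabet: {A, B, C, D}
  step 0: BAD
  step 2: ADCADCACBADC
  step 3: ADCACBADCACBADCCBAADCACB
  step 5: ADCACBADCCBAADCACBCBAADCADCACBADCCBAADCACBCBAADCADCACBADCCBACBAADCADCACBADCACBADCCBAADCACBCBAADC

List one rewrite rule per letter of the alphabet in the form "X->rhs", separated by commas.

A->ADC, B->A, C->CB, D->A

  step 2 ⇒ step 3: ADCADCACBADC ⇒ ADC·A·CB·ADC·A·CB·ADC·CB·A·ADC·A·CB
    A ↦ ADC
    B ↦ A
    C ↦ CB
    D ↦ A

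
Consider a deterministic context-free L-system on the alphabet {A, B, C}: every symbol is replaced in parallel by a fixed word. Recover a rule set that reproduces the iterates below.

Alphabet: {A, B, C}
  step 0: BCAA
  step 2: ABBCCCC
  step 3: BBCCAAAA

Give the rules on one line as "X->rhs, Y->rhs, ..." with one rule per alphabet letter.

A->BB, B->C, C->A

  step 2 ⇒ step 3: ABBCCCC ⇒ BB·C·C·A·A·A·A
    A ↦ BB
    B ↦ C
    C ↦ A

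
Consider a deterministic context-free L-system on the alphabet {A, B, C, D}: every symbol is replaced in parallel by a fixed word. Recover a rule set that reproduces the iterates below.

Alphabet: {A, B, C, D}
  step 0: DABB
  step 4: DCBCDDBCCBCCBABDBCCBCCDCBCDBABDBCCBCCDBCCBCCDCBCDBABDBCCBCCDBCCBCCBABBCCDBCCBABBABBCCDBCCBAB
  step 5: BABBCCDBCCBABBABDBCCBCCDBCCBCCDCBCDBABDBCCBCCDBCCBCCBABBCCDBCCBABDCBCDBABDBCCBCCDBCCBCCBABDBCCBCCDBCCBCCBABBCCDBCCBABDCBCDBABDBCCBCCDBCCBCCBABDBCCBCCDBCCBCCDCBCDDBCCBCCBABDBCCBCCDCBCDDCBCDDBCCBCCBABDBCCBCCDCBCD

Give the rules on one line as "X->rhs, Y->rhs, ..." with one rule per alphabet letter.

  step 4 ⇒ step 5: DCBCDDBCCBCCBABDBCCBCCDCBCDBABDBCCBCCDBCCBCCDCBCDBABDBCCBCCDBCCBCCBABBCCDBCCBABBABBCCDBCCBAB ⇒ BAB·BCC·D·BCC·BAB·BAB·D·BCC·BCC·D·BCC·BCC·D·CBC·D·BAB·D·BCC·BCC·D·BCC·BCC·BAB·BCC·D·BCC·BAB·D·CBC·D·BAB·D·BCC·BCC·D·BCC·BCC·BAB·D·BCC·BCC·D·BCC·BCC·BAB·BCC·D·BCC·BAB·D·CBC·D·BAB·D·BCC·BCC·D·BCC·BCC·BAB·D·BCC·BCC·D·BCC·BCC·D·CBC·D·D·BCC·BCC·BAB·D·BCC·BCC·D·CBC·D·D·CBC·D·D·BCC·BCC·BAB·D·BCC·BCC·D·CBC·D
    A ↦ CBC
    B ↦ D
    C ↦ BCC
    D ↦ BAB

A->CBC, B->D, C->BCC, D->BAB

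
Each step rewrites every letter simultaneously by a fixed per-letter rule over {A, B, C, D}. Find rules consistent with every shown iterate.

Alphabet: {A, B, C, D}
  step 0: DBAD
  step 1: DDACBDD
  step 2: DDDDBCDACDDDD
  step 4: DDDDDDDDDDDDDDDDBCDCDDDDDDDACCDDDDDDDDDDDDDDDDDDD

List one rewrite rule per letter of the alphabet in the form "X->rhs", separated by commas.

A->B, B->AC, C->CD, D->DD

  step 1 ⇒ step 2: DDACBDD ⇒ DD·DD·B·CD·AC·DD·DD
    A ↦ B
    B ↦ AC
    C ↦ CD
    D ↦ DD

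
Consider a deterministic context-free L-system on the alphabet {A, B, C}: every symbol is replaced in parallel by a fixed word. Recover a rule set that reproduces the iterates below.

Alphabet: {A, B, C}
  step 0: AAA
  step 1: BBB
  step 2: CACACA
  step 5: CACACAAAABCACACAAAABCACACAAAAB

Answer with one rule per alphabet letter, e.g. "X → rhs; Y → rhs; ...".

  step 1 ⇒ step 2: BBB ⇒ CA·CA·CA
    B ↦ CA
  step 0 ⇒ step 1: AAA ⇒ B·B·B
    A ↦ B
    C ↦ AAA  (constrained at step 2)

A->B, B->CA, C->AAA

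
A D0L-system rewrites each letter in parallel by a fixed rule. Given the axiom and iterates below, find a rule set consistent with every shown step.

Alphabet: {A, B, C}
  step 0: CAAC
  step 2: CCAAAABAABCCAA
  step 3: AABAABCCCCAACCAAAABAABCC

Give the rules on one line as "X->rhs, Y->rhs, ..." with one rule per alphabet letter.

  step 2 ⇒ step 3: CCAAAABAABCCAA ⇒ AAB·AAB·C·C·C·C·AA·C·C·AA·AAB·AAB·C·C
    A ↦ C
    B ↦ AA
    C ↦ AAB

A->C, B->AA, C->AAB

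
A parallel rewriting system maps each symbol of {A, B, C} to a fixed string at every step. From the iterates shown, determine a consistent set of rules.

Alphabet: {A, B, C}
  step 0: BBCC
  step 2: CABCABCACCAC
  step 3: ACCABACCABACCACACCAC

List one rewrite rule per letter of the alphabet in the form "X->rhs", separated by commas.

A->C, B->AB, C->AC

  step 2 ⇒ step 3: CABCABCACCAC ⇒ AC·C·AB·AC·C·AB·AC·C·AC·AC·C·AC
    A ↦ C
    B ↦ AB
    C ↦ AC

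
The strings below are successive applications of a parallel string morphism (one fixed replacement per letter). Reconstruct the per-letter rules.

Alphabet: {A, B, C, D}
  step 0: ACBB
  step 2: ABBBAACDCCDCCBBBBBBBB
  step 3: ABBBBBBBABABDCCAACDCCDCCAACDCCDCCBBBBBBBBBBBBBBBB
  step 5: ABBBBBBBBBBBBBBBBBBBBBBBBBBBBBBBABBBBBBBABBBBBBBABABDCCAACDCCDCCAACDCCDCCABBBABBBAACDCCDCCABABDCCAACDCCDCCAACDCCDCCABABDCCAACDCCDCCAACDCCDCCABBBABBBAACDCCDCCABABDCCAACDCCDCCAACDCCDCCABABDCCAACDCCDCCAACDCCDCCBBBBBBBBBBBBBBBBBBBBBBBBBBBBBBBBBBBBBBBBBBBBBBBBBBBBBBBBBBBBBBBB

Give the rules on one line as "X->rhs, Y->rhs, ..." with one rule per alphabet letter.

A->AB, B->BB, C->DCC, D->AAC

  step 2 ⇒ step 3: ABBBAACDCCDCCBBBBBBBB ⇒ AB·BB·BB·BB·AB·AB·DCC·AAC·DCC·DCC·AAC·DCC·DCC·BB·BB·BB·BB·BB·BB·BB·BB
    A ↦ AB
    B ↦ BB
    C ↦ DCC
    D ↦ AAC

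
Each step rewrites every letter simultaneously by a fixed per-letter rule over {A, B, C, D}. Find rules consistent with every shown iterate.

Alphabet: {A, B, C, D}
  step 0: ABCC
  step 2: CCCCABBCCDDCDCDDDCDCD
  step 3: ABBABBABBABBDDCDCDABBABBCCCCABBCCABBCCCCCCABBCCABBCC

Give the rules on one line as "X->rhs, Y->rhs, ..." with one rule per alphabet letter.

A->DD, B->CD, C->ABB, D->CC

  step 2 ⇒ step 3: CCCCABBCCDDCDCDDDCDCD ⇒ ABB·ABB·ABB·ABB·DD·CD·CD·ABB·ABB·CC·CC·ABB·CC·ABB·CC·CC·CC·ABB·CC·ABB·CC
    A ↦ DD
    B ↦ CD
    C ↦ ABB
    D ↦ CC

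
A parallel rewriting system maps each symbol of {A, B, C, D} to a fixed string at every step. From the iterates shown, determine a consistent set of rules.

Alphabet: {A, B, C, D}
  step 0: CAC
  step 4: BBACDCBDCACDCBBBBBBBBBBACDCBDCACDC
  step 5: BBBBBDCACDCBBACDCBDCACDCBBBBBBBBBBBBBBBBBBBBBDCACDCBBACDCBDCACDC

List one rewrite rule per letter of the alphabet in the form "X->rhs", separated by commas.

A->B, B->BB, C->DC, D->AC

  step 4 ⇒ step 5: BBACDCBDCACDCBBBBBBBBBBACDCBDCACDC ⇒ BB·BB·B·DC·AC·DC·BB·AC·DC·B·DC·AC·DC·BB·BB·BB·BB·BB·BB·BB·BB·BB·BB·B·DC·AC·DC·BB·AC·DC·B·DC·AC·DC
    A ↦ B
    B ↦ BB
    C ↦ DC
    D ↦ AC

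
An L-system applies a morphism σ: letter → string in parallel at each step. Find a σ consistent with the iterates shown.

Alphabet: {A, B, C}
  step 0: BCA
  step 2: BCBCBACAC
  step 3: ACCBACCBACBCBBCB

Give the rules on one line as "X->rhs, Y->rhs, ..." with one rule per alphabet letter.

A->B, B->AC, C->CB

  step 2 ⇒ step 3: BCBCBACAC ⇒ AC·CB·AC·CB·AC·B·CB·B·CB
    A ↦ B
    B ↦ AC
    C ↦ CB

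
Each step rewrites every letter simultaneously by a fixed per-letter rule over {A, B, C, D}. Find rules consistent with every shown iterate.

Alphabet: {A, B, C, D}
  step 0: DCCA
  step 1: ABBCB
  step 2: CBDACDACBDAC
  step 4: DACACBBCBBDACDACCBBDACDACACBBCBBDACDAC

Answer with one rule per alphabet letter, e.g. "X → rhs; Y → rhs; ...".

  step 1 ⇒ step 2: ABBCB ⇒ CB·DAC·DAC·B·DAC
    A ↦ CB
    B ↦ DAC
    C ↦ B
  step 0 ⇒ step 1: DCCA ⇒ A·B·B·CB
    D ↦ A

A->CB, B->DAC, C->B, D->A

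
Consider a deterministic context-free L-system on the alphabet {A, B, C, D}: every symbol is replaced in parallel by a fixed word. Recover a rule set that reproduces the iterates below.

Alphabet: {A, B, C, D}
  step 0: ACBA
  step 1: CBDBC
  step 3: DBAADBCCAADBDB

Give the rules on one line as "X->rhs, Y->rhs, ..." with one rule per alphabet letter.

A->C, B->DB, C->B, D->AA

  step 0 ⇒ step 1: ACBA ⇒ C·B·DB·C
    A ↦ C
    B ↦ DB
    C ↦ B
    D ↦ AA  (constrained at step 1)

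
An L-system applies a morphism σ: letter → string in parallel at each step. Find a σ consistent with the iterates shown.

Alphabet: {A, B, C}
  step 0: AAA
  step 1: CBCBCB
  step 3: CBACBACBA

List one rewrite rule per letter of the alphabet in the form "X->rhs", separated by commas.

A->CB, B->C, C->A

  step 0 ⇒ step 1: AAA ⇒ CB·CB·CB
    A ↦ CB
    B ↦ C  (constrained at step 1)
    C ↦ A  (constrained at step 1)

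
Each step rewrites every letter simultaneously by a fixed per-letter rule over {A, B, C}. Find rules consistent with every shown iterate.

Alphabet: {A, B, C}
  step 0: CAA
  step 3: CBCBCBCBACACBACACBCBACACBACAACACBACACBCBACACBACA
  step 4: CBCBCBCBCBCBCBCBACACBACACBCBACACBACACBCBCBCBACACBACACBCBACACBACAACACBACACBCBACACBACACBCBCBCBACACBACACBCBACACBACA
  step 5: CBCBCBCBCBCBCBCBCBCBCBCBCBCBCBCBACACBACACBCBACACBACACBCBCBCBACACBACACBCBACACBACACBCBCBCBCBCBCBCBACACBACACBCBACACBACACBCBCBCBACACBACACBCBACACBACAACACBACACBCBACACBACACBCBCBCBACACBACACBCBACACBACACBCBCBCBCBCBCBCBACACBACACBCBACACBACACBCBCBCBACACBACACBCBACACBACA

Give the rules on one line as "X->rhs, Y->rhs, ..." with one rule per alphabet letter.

  step 4 ⇒ step 5: CBCBCBCBCBCBCBCBACACBACACBCBACACBACACBCBCBCBACACBACACBCBACACBACAACACBACACBCBACACBACACBCBCBCBACACBACACBCBACACBACA ⇒ CB·CB·CB·CB·CB·CB·CB·CB·CB·CB·CB·CB·CB·CB·CB·CB·ACA·CB·ACA·CB·CB·ACA·CB·ACA·CB·CB·CB·CB·ACA·CB·ACA·CB·CB·ACA·CB·ACA·CB·CB·CB·CB·CB·CB·CB·CB·ACA·CB·ACA·CB·CB·ACA·CB·ACA·CB·CB·CB·CB·ACA·CB·ACA·CB·CB·ACA·CB·ACA·ACA·CB·ACA·CB·CB·ACA·CB·ACA·CB·CB·CB·CB·ACA·CB·ACA·CB·CB·ACA·CB·ACA·CB·CB·CB·CB·CB·CB·CB·CB·ACA·CB·ACA·CB·CB·ACA·CB·ACA·CB·CB·CB·CB·ACA·CB·ACA·CB·CB·ACA·CB·ACA
    A ↦ ACA
    B ↦ CB
    C ↦ CB

A->ACA, B->CB, C->CB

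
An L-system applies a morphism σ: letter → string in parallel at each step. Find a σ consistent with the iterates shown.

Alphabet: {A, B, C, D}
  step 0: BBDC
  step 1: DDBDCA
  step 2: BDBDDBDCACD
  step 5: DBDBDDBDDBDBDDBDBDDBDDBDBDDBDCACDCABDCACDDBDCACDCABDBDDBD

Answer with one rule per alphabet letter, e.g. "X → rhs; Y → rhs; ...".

  step 1 ⇒ step 2: DDBDCA ⇒ BD·BD·D·BD·CA·CD
    A ↦ CD
    B ↦ D
    C ↦ CA
    D ↦ BD

A->CD, B->D, C->CA, D->BD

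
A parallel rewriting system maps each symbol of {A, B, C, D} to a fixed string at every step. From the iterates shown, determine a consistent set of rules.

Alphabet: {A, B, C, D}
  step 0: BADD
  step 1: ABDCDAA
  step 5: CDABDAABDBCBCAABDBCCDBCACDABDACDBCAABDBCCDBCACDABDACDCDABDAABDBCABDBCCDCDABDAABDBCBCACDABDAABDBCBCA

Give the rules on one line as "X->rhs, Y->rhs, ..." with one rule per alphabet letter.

  step 0 ⇒ step 1: BADD ⇒ ABD·CD·A·A
    A ↦ CD
    B ↦ ABD
    D ↦ A
    C ↦ BC  (constrained at step 1)

A->CD, B->ABD, C->BC, D->A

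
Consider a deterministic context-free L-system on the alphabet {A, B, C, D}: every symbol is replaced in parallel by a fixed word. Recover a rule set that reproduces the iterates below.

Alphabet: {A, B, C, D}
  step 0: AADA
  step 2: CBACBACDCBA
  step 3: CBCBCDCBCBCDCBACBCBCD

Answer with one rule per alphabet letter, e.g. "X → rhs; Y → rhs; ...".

  step 2 ⇒ step 3: CBACBACDCBA ⇒ CB·CB·CD·CB·CB·CD·CB·A·CB·CB·CD
    A ↦ CD
    B ↦ CB
    C ↦ CB
    D ↦ A

A->CD, B->CB, C->CB, D->A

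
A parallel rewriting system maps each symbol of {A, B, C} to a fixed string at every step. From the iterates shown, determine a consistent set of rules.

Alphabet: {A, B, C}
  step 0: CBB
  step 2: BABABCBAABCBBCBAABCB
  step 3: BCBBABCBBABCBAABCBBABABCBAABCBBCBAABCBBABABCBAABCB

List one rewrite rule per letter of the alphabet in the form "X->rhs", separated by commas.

  step 2 ⇒ step 3: BABABCBAABCBBCBAABCB ⇒ BCB·BA·BCB·BA·BCB·AA·BCB·BA·BA·BCB·AA·BCB·BCB·AA·BCB·BA·BA·BCB·AA·BCB
    A ↦ BA
    B ↦ BCB
    C ↦ AA

A->BA, B->BCB, C->AA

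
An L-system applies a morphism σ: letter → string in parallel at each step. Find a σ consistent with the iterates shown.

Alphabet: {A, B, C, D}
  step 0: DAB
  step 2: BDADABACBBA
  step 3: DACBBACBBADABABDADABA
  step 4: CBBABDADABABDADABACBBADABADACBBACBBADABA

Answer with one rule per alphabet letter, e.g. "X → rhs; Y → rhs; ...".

  step 3 ⇒ step 4: DACBBACBBADABABDADABA ⇒ CB·BA·B·DA·DA·BA·B·DA·DA·BA·CB·BA·DA·BA·DA·CB·BA·CB·BA·DA·BA
    A ↦ BA
    B ↦ DA
    C ↦ B
    D ↦ CB

A->BA, B->DA, C->B, D->CB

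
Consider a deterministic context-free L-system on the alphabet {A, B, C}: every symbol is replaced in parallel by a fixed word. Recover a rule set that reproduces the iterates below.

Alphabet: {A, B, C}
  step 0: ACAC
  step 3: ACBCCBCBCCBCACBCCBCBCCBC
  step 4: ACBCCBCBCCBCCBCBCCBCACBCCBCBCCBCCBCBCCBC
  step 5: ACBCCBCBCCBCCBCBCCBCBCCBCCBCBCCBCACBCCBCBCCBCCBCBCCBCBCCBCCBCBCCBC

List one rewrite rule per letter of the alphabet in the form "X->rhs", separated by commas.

A->AC, B->C, C->BC

  step 4 ⇒ step 5: ACBCCBCBCCBCCBCBCCBCACBCCBCBCCBCCBCBCCBC ⇒ AC·BC·C·BC·BC·C·BC·C·BC·BC·C·BC·BC·C·BC·C·BC·BC·C·BC·AC·BC·C·BC·BC·C·BC·C·BC·BC·C·BC·BC·C·BC·C·BC·BC·C·BC
    A ↦ AC
    B ↦ C
    C ↦ BC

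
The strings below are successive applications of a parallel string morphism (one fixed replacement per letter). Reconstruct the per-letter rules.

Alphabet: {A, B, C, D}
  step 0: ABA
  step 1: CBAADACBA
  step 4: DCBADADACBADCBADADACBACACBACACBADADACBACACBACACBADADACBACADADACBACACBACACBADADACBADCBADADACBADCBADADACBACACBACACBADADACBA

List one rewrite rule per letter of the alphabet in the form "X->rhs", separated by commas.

  step 0 ⇒ step 1: ABA ⇒ CBA·ADA·CBA
    A ↦ CBA
    B ↦ ADA
    C ↦ D  (constrained at step 1)
    D ↦ CA  (constrained at step 1)

A->CBA, B->ADA, C->D, D->CA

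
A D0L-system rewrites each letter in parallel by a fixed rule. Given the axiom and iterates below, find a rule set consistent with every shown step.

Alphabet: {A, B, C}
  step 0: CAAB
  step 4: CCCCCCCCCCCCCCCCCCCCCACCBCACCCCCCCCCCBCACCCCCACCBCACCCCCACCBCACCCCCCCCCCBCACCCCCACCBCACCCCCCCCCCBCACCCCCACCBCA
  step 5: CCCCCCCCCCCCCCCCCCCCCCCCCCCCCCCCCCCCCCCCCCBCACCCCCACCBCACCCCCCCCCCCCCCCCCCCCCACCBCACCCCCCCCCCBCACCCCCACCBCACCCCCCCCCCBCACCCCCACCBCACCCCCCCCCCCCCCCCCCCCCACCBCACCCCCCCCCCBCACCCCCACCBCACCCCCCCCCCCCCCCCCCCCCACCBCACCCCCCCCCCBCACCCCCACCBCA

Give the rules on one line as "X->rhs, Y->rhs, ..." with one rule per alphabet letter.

  step 4 ⇒ step 5: CCCCCCCCCCCCCCCCCCCCCACCBCACCCCCCCCCCBCACCCCCACCBCACCCCCACCBCACCCCCCCCCCBCACCCCCACCBCACCCCCCCCCCBCACCCCCACCBCA ⇒ CC·CC·CC·CC·CC·CC·CC·CC·CC·CC·CC·CC·CC·CC·CC·CC·CC·CC·CC·CC·CC·BCA·CC·CC·CA·CC·BCA·CC·CC·CC·CC·CC·CC·CC·CC·CC·CC·CA·CC·BCA·CC·CC·CC·CC·CC·BCA·CC·CC·CA·CC·BCA·CC·CC·CC·CC·CC·BCA·CC·CC·CA·CC·BCA·CC·CC·CC·CC·CC·CC·CC·CC·CC·CC·CA·CC·BCA·CC·CC·CC·CC·CC·BCA·CC·CC·CA·CC·BCA·CC·CC·CC·CC·CC·CC·CC·CC·CC·CC·CA·CC·BCA·CC·CC·CC·CC·CC·BCA·CC·CC·CA·CC·BCA
    A ↦ BCA
    B ↦ CA
    C ↦ CC

A->BCA, B->CA, C->CC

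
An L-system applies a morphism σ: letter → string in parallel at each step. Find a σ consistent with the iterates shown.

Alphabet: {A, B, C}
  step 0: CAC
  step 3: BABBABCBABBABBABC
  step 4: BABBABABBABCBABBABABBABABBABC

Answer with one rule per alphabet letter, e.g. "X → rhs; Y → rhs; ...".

A->B, B->BA, C->BC

  step 3 ⇒ step 4: BABBABCBABBABBABC ⇒ BA·B·BA·BA·B·BA·BC·BA·B·BA·BA·B·BA·BA·B·BA·BC
    A ↦ B
    B ↦ BA
    C ↦ BC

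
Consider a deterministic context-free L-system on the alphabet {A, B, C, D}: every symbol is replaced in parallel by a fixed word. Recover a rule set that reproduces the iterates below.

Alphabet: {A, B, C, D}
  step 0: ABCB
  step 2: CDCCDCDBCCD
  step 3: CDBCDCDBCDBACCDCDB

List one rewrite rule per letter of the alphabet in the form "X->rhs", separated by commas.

  step 2 ⇒ step 3: CDCCDCDBCCD ⇒ CD·B·CD·CD·B·CD·B·AC·CD·CD·B
    B ↦ AC
    C ↦ CD
    D ↦ B
    A ↦ C  (constrained at step 0)

A->C, B->AC, C->CD, D->B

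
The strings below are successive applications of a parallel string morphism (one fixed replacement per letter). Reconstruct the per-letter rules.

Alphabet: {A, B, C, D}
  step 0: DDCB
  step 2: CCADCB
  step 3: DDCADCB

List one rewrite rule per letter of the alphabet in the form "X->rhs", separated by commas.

A->C, B->CB, C->D, D->A

  step 2 ⇒ step 3: CCADCB ⇒ D·D·C·A·D·CB
    A ↦ C
    B ↦ CB
    C ↦ D
    D ↦ A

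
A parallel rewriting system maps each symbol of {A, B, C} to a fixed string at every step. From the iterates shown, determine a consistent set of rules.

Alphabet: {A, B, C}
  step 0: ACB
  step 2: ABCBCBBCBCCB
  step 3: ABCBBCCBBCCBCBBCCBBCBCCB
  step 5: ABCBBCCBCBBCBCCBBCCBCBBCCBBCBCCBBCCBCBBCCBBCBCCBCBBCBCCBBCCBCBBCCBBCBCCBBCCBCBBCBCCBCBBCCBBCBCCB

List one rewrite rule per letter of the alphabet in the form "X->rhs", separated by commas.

  step 2 ⇒ step 3: ABCBCBBCBCCB ⇒ AB·CB·BC·CB·BC·CB·CB·BC·CB·BC·BC·CB
    A ↦ AB
    B ↦ CB
    C ↦ BC

A->AB, B->CB, C->BC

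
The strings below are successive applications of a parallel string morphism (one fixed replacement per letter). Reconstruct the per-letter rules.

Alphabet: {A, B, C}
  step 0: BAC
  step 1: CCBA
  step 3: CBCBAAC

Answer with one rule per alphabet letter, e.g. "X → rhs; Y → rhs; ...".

A->CB, B->C, C->A

  step 0 ⇒ step 1: BAC ⇒ C·CB·A
    A ↦ CB
    B ↦ C
    C ↦ A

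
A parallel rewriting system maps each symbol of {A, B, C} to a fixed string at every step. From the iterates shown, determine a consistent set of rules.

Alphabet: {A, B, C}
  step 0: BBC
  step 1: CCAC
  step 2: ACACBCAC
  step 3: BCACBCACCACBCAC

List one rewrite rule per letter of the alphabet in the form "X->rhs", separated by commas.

A->BC, B->C, C->AC

  step 2 ⇒ step 3: ACACBCAC ⇒ BC·AC·BC·AC·C·AC·BC·AC
    A ↦ BC
    B ↦ C
    C ↦ AC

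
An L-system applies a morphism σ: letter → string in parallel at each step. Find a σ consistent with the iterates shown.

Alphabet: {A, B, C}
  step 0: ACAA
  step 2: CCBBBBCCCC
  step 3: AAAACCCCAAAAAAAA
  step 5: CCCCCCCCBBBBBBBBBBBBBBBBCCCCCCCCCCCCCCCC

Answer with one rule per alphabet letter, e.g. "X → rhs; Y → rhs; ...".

A->BB, B->C, C->AA

  step 2 ⇒ step 3: CCBBBBCCCC ⇒ AA·AA·C·C·C·C·AA·AA·AA·AA
    B ↦ C
    C ↦ AA
    A ↦ BB  (constrained at step 0)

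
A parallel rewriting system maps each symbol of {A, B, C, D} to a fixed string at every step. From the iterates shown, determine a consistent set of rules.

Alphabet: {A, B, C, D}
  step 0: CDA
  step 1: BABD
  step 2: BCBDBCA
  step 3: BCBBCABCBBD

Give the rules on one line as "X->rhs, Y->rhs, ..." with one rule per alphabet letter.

A->BD, B->BC, C->B, D->A

  step 2 ⇒ step 3: BCBDBCA ⇒ BC·B·BC·A·BC·B·BD
    A ↦ BD
    B ↦ BC
    C ↦ B
    D ↦ A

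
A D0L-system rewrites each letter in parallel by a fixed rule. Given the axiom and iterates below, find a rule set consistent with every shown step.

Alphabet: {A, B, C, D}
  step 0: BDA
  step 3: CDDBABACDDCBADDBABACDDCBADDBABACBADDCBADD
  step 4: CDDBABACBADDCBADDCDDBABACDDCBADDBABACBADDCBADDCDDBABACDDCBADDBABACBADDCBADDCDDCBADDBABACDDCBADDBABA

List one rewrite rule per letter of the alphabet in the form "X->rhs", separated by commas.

  step 3 ⇒ step 4: CDDBABACDDCBADDBABACDDCBADDBABACBADDCBADD ⇒ CDD·BA·BA·CBA·DD·CBA·DD·CDD·BA·BA·CDD·CBA·DD·BA·BA·CBA·DD·CBA·DD·CDD·BA·BA·CDD·CBA·DD·BA·BA·CBA·DD·CBA·DD·CDD·CBA·DD·BA·BA·CDD·CBA·DD·BA·BA
    A ↦ DD
    B ↦ CBA
    C ↦ CDD
    D ↦ BA

A->DD, B->CBA, C->CDD, D->BA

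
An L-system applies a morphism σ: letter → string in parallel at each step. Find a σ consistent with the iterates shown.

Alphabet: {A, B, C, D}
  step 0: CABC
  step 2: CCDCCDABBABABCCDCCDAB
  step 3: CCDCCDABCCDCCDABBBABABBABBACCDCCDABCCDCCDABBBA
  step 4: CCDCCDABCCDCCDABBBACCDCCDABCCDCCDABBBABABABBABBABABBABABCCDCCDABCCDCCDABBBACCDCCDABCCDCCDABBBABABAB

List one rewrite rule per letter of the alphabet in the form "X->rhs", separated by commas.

A->B, B->BA, C->CCD, D->AB

  step 3 ⇒ step 4: CCDCCDABCCDCCDABBBABABBABBACCDCCDABCCDCCDABBBA ⇒ CCD·CCD·AB·CCD·CCD·AB·B·BA·CCD·CCD·AB·CCD·CCD·AB·B·BA·BA·BA·B·BA·B·BA·BA·B·BA·BA·B·CCD·CCD·AB·CCD·CCD·AB·B·BA·CCD·CCD·AB·CCD·CCD·AB·B·BA·BA·BA·B
    A ↦ B
    B ↦ BA
    C ↦ CCD
    D ↦ AB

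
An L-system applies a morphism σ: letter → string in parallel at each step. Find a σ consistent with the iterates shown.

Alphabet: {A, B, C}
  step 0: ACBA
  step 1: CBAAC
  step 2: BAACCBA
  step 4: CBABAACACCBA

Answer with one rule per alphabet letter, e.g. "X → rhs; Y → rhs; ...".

  step 1 ⇒ step 2: CBAAC ⇒ BA·A·C·C·BA
    A ↦ C
    B ↦ A
    C ↦ BA

A->C, B->A, C->BA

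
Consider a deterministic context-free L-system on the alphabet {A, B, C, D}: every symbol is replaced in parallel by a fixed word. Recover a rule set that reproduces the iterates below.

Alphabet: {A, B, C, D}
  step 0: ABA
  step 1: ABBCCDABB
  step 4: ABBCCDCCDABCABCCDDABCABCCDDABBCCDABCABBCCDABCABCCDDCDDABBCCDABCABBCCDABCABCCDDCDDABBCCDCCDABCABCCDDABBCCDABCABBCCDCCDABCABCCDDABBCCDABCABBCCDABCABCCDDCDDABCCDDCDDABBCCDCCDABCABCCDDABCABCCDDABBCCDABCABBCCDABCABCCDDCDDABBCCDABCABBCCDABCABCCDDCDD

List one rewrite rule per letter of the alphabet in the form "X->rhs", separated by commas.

  step 0 ⇒ step 1: ABA ⇒ ABB·CCD·ABB
    A ↦ ABB
    B ↦ CCD
    C ↦ ABC  (constrained at step 1)
    D ↦ CDD  (constrained at step 1)

A->ABB, B->CCD, C->ABC, D->CDD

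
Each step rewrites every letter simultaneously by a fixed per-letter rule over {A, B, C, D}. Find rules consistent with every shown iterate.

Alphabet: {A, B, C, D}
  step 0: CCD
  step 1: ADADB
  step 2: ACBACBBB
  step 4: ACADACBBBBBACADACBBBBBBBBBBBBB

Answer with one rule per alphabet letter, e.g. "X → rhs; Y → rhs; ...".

A->AC, B->BB, C->AD, D->B

  step 1 ⇒ step 2: ADADB ⇒ AC·B·AC·B·BB
    A ↦ AC
    B ↦ BB
    D ↦ B
  step 0 ⇒ step 1: CCD ⇒ AD·AD·B
    C ↦ AD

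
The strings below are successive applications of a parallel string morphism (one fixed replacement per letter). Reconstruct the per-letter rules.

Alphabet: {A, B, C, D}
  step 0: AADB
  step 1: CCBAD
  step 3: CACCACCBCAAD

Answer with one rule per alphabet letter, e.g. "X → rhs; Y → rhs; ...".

  step 0 ⇒ step 1: AADB ⇒ C·C·B·AD
    A ↦ C
    B ↦ AD
    D ↦ B
    C ↦ CA  (constrained at step 1)

A->C, B->AD, C->CA, D->B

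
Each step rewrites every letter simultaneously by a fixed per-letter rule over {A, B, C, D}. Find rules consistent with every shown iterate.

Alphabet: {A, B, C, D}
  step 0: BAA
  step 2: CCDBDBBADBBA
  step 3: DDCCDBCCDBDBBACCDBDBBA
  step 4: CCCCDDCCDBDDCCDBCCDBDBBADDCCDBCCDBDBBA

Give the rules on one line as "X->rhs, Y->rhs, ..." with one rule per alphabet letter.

A->BA, B->DB, C->D, D->CC

  step 3 ⇒ step 4: DDCCDBCCDBDBBACCDBDBBA ⇒ CC·CC·D·D·CC·DB·D·D·CC·DB·CC·DB·DB·BA·D·D·CC·DB·CC·DB·DB·BA
    A ↦ BA
    B ↦ DB
    C ↦ D
    D ↦ CC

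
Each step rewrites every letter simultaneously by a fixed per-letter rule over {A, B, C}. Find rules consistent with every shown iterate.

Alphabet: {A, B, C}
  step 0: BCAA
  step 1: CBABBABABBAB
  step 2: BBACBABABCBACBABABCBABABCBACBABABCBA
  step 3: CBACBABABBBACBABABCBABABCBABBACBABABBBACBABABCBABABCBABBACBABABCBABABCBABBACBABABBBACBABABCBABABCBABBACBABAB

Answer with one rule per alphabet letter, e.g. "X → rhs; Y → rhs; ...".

  step 2 ⇒ step 3: BBACBABABCBACBABABCBABABCBACBABABCBA ⇒ CBA·CBA·BAB·BBA·CBA·BAB·CBA·BAB·CBA·BBA·CBA·BAB·BBA·CBA·BAB·CBA·BAB·CBA·BBA·CBA·BAB·CBA·BAB·CBA·BBA·CBA·BAB·BBA·CBA·BAB·CBA·BAB·CBA·BBA·CBA·BAB
    A ↦ BAB
    B ↦ CBA
    C ↦ BBA

A->BAB, B->CBA, C->BBA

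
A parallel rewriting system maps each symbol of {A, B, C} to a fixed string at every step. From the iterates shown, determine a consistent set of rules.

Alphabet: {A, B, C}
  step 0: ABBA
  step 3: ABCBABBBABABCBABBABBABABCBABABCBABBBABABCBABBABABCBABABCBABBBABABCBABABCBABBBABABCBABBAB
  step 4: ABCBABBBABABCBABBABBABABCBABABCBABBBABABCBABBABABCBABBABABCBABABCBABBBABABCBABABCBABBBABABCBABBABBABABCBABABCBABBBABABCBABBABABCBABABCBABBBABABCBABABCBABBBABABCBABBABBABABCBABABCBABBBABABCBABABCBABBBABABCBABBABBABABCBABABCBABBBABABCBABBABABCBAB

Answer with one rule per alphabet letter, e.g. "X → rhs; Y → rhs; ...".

A->ABC, B->BAB, C->B

  step 3 ⇒ step 4: ABCBABBBABABCBABBABBABABCBABABCBABBBABABCBABBABABCBABABCBABBBABABCBABABCBABBBABABCBABBAB ⇒ ABC·BAB·B·BAB·ABC·BAB·BAB·BAB·ABC·BAB·ABC·BAB·B·BAB·ABC·BAB·BAB·ABC·BAB·BAB·ABC·BAB·ABC·BAB·B·BAB·ABC·BAB·ABC·BAB·B·BAB·ABC·BAB·BAB·BAB·ABC·BAB·ABC·BAB·B·BAB·ABC·BAB·BAB·ABC·BAB·ABC·BAB·B·BAB·ABC·BAB·ABC·BAB·B·BAB·ABC·BAB·BAB·BAB·ABC·BAB·ABC·BAB·B·BAB·ABC·BAB·ABC·BAB·B·BAB·ABC·BAB·BAB·BAB·ABC·BAB·ABC·BAB·B·BAB·ABC·BAB·BAB·ABC·BAB
    A ↦ ABC
    B ↦ BAB
    C ↦ B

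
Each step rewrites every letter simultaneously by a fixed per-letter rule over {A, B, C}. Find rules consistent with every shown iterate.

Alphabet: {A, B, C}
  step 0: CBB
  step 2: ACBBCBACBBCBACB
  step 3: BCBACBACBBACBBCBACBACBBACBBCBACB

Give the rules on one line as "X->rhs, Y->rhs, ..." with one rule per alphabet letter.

  step 2 ⇒ step 3: ACBBCBACBBCBACB ⇒ BC·B·ACB·ACB·B·ACB·BC·B·ACB·ACB·B·ACB·BC·B·ACB
    A ↦ BC
    B ↦ ACB
    C ↦ B

A->BC, B->ACB, C->B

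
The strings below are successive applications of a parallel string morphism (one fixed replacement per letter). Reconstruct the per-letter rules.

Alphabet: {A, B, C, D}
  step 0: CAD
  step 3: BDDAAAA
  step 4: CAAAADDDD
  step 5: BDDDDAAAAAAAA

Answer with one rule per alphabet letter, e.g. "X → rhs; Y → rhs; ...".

A->D, B->C, C->B, D->AA

  step 4 ⇒ step 5: CAAAADDDD ⇒ B·D·D·D·D·AA·AA·AA·AA
    A ↦ D
    C ↦ B
    D ↦ AA
  step 3 ⇒ step 4: BDDAAAA ⇒ C·AA·AA·D·D·D·D
    B ↦ C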